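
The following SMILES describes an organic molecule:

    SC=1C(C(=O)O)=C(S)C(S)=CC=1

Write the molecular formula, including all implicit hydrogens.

C7H6O2S3

Walk through each heavy atom and fill implicit hydrogens from standard valence (C 4, N 3, O 2, S 2, halogen 1):
  atom 1: S, bond orders sum to 1 (valence 2) → 1 H
  atom 2: C, bond orders sum to 4 (valence 4) → 0 H
  atom 3: C, bond orders sum to 4 (valence 4) → 0 H
  atom 4: C, bond orders sum to 4 (valence 4) → 0 H
  atom 5: O, bond orders sum to 2 (valence 2) → 0 H
  atom 6: O, bond orders sum to 1 (valence 2) → 1 H
  atom 7: C, bond orders sum to 4 (valence 4) → 0 H
  atom 8: S, bond orders sum to 1 (valence 2) → 1 H
  atom 9: C, bond orders sum to 4 (valence 4) → 0 H
  atom 10: S, bond orders sum to 1 (valence 2) → 1 H
  atom 11: C, bond orders sum to 3 (valence 4) → 1 H
  atom 12: C, bond orders sum to 3 (valence 4) → 1 H
Totals → C:7, H:6, O:2, S:3.
In Hill order: C7H6O2S3.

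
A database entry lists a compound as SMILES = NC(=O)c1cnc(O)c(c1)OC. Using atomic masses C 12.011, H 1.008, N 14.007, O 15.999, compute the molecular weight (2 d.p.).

168.15 g/mol

First, the molecular formula is C7H8N2O3 (counting implicit H from valence).
  C: 7 × 12.011 = 84.077
  H: 8 × 1.008 = 8.064
  N: 2 × 14.007 = 28.014
  O: 3 × 15.999 = 47.997
Sum: 7×12.011 + 8×1.008 + 2×14.007 + 3×15.999 = 168.152 → 168.15 g/mol.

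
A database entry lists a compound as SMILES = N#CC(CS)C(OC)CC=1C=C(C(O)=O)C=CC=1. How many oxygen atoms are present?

3

Scan the SMILES for O atoms (remember two-letter symbols like Cl and Br are single atoms).
Oxygen count: 3.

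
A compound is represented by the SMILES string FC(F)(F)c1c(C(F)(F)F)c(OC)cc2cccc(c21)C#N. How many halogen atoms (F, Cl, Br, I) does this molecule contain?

6

Halogen atoms appear at heavy-atom positions 1, 3, 4, 8, 9, 10 (6×F).
Other groups present: 1 ether, 1 nitrile.
Halogen count: 6.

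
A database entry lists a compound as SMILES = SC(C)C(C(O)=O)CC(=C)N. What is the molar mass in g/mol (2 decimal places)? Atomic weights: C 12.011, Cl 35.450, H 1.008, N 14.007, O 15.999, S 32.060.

175.25 g/mol

First, the molecular formula is C7H13NO2S (counting implicit H from valence).
  C: 7 × 12.011 = 84.077
  H: 13 × 1.008 = 13.104
  N: 1 × 14.007 = 14.007
  O: 2 × 15.999 = 31.998
  S: 1 × 32.060 = 32.060
Sum: 7×12.011 + 13×1.008 + 1×14.007 + 2×15.999 + 1×32.060 = 175.246 → 175.25 g/mol.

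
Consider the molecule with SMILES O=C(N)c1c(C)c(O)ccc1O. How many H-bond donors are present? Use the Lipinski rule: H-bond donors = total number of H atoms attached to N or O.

Donors: find every N or O and count the H atoms it carries.
  atom 1 (O): bond orders sum to 2 → 0 H
  atom 3 (N): bond orders sum to 1 → 2 H
  atom 8 (O): bond orders sum to 1 → 1 H
  atom 12 (O): bond orders sum to 1 → 1 H
Lipinski HBD = 4.

4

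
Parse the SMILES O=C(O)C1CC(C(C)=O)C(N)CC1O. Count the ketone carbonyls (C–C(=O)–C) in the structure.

1

The ketone motif appears at heavy-atom position 7 in the SMILES.
Other groups present: 1 carboxylic acid, 1 hydroxyl, 1 primary amine.
Ketone count: 1.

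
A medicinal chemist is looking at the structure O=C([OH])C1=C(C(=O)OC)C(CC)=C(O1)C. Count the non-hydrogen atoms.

Every atom symbol written in the SMILES (organic subset) is one heavy atom; implicit H are not written.
Heavy atoms by element → C:10, O:5.
Total: 15.

15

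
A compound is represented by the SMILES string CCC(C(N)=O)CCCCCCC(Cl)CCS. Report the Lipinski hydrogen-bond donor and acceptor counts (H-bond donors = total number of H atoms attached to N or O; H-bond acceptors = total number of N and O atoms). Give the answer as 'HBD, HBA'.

2, 2

Donors: find every N or O and count the H atoms it carries.
  atom 5 (N): bond orders sum to 1 → 2 H
  atom 6 (O): bond orders sum to 2 → 0 H
Lipinski HBD = 2.
Acceptors: N atoms = 1, O atoms = 1 → HBA = 2.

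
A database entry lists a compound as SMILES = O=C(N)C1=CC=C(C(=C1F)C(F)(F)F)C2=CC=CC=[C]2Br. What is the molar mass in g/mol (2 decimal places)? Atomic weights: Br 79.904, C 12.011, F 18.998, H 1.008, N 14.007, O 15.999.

362.12 g/mol

First, the molecular formula is C14H8BrF4NO (counting implicit H from valence).
  Br: 1 × 79.904 = 79.904
  C: 14 × 12.011 = 168.154
  F: 4 × 18.998 = 75.992
  H: 8 × 1.008 = 8.064
  N: 1 × 14.007 = 14.007
  O: 1 × 15.999 = 15.999
Sum: 1×79.904 + 14×12.011 + 4×18.998 + 8×1.008 + 1×14.007 + 1×15.999 = 362.120 → 362.12 g/mol.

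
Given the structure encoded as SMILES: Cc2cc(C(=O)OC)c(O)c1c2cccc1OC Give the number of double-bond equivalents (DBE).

Molecular formula: C14H14O4.
DoU = (2C + 2 + N − H − X) / 2, where X is the halogen count and O/S are ignored.
    = (2·14 + 2 + 0 − 14 − 0) / 2 = 16 / 2 = 8.

8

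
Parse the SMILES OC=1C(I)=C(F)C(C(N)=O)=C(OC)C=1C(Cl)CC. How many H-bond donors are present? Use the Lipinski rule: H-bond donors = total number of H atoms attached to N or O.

3

Donors: find every N or O and count the H atoms it carries.
  atom 1 (O): bond orders sum to 1 → 1 H
  atom 9 (N): bond orders sum to 1 → 2 H
  atom 10 (O): bond orders sum to 2 → 0 H
  atom 12 (O): bond orders sum to 2 → 0 H
Lipinski HBD = 3.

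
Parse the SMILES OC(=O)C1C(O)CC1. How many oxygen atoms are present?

3

Scan the SMILES for O atoms (remember two-letter symbols like Cl and Br are single atoms).
Oxygen count: 3.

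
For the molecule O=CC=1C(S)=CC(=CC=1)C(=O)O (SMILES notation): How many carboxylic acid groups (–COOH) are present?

The carboxylic acid motif appears at heavy-atom position 10 in the SMILES.
Other groups present: 1 aldehyde, 1 thiol.
Carboxylic acid count: 1.

1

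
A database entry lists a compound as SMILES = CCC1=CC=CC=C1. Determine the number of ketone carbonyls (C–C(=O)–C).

0

Scan the SMILES for the ketone motif — none present.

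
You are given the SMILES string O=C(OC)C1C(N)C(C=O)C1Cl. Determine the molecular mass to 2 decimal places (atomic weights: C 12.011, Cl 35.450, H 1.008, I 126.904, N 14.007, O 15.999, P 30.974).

First, the molecular formula is C7H10ClNO3 (counting implicit H from valence).
  C: 7 × 12.011 = 84.077
  Cl: 1 × 35.450 = 35.450
  H: 10 × 1.008 = 10.080
  N: 1 × 14.007 = 14.007
  O: 3 × 15.999 = 47.997
Sum: 7×12.011 + 1×35.450 + 10×1.008 + 1×14.007 + 3×15.999 = 191.611 → 191.61 g/mol.

191.61 g/mol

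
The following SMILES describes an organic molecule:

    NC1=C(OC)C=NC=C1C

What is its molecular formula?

C7H10N2O

Walk through each heavy atom and fill implicit hydrogens from standard valence (C 4, N 3, O 2, S 2, halogen 1):
  atom 1: N, bond orders sum to 1 (valence 3) → 2 H
  atom 2: C, bond orders sum to 4 (valence 4) → 0 H
  atom 3: C, bond orders sum to 4 (valence 4) → 0 H
  atom 4: O, bond orders sum to 2 (valence 2) → 0 H
  atom 5: C, bond orders sum to 1 (valence 4) → 3 H
  atom 6: C, bond orders sum to 3 (valence 4) → 1 H
  atom 7: N, bond orders sum to 3 (valence 3) → 0 H
  atom 8: C, bond orders sum to 3 (valence 4) → 1 H
  atom 9: C, bond orders sum to 4 (valence 4) → 0 H
  atom 10: C, bond orders sum to 1 (valence 4) → 3 H
Totals → C:7, H:10, N:2, O:1.
In Hill order: C7H10N2O.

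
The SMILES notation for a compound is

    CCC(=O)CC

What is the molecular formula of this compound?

C5H10O

Walk through each heavy atom and fill implicit hydrogens from standard valence (C 4, N 3, O 2, S 2, halogen 1):
  atom 1: C, bond orders sum to 1 (valence 4) → 3 H
  atom 2: C, bond orders sum to 2 (valence 4) → 2 H
  atom 3: C, bond orders sum to 4 (valence 4) → 0 H
  atom 4: O, bond orders sum to 2 (valence 2) → 0 H
  atom 5: C, bond orders sum to 2 (valence 4) → 2 H
  atom 6: C, bond orders sum to 1 (valence 4) → 3 H
Totals → C:5, H:10, O:1.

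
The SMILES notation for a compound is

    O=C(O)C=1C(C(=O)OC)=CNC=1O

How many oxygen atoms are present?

Scan the SMILES for O atoms (remember two-letter symbols like Cl and Br are single atoms).
Oxygen count: 5.

5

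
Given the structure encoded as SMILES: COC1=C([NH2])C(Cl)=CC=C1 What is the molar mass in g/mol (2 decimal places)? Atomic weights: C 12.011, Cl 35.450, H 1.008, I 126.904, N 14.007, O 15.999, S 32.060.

First, the molecular formula is C7H8ClNO (counting implicit H from valence).
  C: 7 × 12.011 = 84.077
  Cl: 1 × 35.450 = 35.450
  H: 8 × 1.008 = 8.064
  N: 1 × 14.007 = 14.007
  O: 1 × 15.999 = 15.999
Sum: 7×12.011 + 1×35.450 + 8×1.008 + 1×14.007 + 1×15.999 = 157.597 → 157.60 g/mol.

157.60 g/mol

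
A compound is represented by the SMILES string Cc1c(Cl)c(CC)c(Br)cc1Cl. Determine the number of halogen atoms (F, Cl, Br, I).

3

Halogen atoms appear at heavy-atom positions 4, 9, 12 (1×Br, 2×Cl).
Halogen count: 3.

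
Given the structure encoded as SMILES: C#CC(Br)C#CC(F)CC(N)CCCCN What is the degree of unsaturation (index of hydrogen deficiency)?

4

Molecular formula: C12H18BrFN2.
DoU = (2C + 2 + N − H − X) / 2, where X is the halogen count and O/S are ignored.
    = (2·12 + 2 + 2 − 18 − 2) / 2 = 8 / 2 = 4.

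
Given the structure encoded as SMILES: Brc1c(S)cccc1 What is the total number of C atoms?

6

Count every carbon token in the SMILES (each C, including those in ring-closure positions and inside branches).
Carbon count: 6.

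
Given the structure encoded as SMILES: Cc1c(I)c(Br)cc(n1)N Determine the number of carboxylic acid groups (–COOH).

Scan the SMILES for the carboxylic acid motif — none present.
Groups that are present: 1 primary amine.

0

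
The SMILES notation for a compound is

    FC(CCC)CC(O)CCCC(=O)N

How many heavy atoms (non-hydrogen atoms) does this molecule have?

Every atom symbol written in the SMILES (organic subset) is one heavy atom; implicit H are not written.
Heavy atoms by element → C:10, F:1, N:1, O:2.
Total: 14.

14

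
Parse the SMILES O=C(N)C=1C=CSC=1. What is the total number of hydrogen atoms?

5

Walk through each heavy atom and fill implicit hydrogens from standard valence (C 4, N 3, O 2, S 2, halogen 1):
  atom 1: O, bond orders sum to 2 (valence 2) → 0 H
  atom 2: C, bond orders sum to 4 (valence 4) → 0 H
  atom 3: N, bond orders sum to 1 (valence 3) → 2 H
  atom 4: C, bond orders sum to 4 (valence 4) → 0 H
  atom 5: C, bond orders sum to 3 (valence 4) → 1 H
  atom 6: C, bond orders sum to 3 (valence 4) → 1 H
  atom 7: S, bond orders sum to 2 (valence 2) → 0 H
  atom 8: C, bond orders sum to 3 (valence 4) → 1 H
Total hydrogens: 5.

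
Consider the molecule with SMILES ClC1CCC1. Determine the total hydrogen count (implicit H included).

7

Walk through each heavy atom and fill implicit hydrogens from standard valence (C 4, N 3, O 2, S 2, halogen 1):
  atom 1: Cl (halogen, monovalent) → 0 H
  atom 2: C, bond orders sum to 3 (valence 4) → 1 H
  atom 3: C, bond orders sum to 2 (valence 4) → 2 H
  atom 4: C, bond orders sum to 2 (valence 4) → 2 H
  atom 5: C, bond orders sum to 2 (valence 4) → 2 H
Total hydrogens: 7.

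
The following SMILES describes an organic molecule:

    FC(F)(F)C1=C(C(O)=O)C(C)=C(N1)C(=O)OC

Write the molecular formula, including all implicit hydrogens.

Walk through each heavy atom and fill implicit hydrogens from standard valence (C 4, N 3, O 2, S 2, halogen 1):
  atom 1: F (halogen, monovalent) → 0 H
  atom 2: C, bond orders sum to 4 (valence 4) → 0 H
  atom 3: F (halogen, monovalent) → 0 H
  atom 4: F (halogen, monovalent) → 0 H
  atom 5: C, bond orders sum to 4 (valence 4) → 0 H
  atom 6: C, bond orders sum to 4 (valence 4) → 0 H
  atom 7: C, bond orders sum to 4 (valence 4) → 0 H
  atom 8: O, bond orders sum to 1 (valence 2) → 1 H
  atom 9: O, bond orders sum to 2 (valence 2) → 0 H
  atom 10: C, bond orders sum to 4 (valence 4) → 0 H
  atom 11: C, bond orders sum to 1 (valence 4) → 3 H
  atom 12: C, bond orders sum to 4 (valence 4) → 0 H
  atom 13: N, bond orders sum to 2 (valence 3) → 1 H
  atom 14: C, bond orders sum to 4 (valence 4) → 0 H
  atom 15: O, bond orders sum to 2 (valence 2) → 0 H
  atom 16: O, bond orders sum to 2 (valence 2) → 0 H
  atom 17: C, bond orders sum to 1 (valence 4) → 3 H
Totals → C:9, H:8, F:3, N:1, O:4.

C9H8F3NO4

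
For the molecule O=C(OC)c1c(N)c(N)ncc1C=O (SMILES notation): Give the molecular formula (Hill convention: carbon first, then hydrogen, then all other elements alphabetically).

C8H9N3O3

Walk through each heavy atom and fill implicit hydrogens from standard valence (C 4, N 3, O 2, S 2, halogen 1); for lowercase aromatic atoms, an aromatic c carries 1 H when it has two neighbours and 0 H with three, and aromatic n carries 0 H:
  atom 1: O, bond orders sum to 2 (valence 2) → 0 H
  atom 2: C, bond orders sum to 4 (valence 4) → 0 H
  atom 3: O, bond orders sum to 2 (valence 2) → 0 H
  atom 4: C, bond orders sum to 1 (valence 4) → 3 H
  atom 5: aromatic c, 3 neighbours → 0 H
  atom 6: aromatic c, 3 neighbours → 0 H
  atom 7: N, bond orders sum to 1 (valence 3) → 2 H
  atom 8: aromatic c, 3 neighbours → 0 H
  atom 9: N, bond orders sum to 1 (valence 3) → 2 H
  atom 10: aromatic n, 2 neighbours → 0 H
  atom 11: aromatic c, 2 neighbours → 1 H
  atom 12: aromatic c, 3 neighbours → 0 H
  atom 13: C, bond orders sum to 3 (valence 4) → 1 H
  atom 14: O, bond orders sum to 2 (valence 2) → 0 H
Totals → C:8, H:9, N:3, O:3.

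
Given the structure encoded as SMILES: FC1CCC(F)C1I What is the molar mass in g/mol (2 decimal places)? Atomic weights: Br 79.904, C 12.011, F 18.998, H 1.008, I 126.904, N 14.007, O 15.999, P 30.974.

First, the molecular formula is C5H7F2I (counting implicit H from valence).
  C: 5 × 12.011 = 60.055
  F: 2 × 18.998 = 37.996
  H: 7 × 1.008 = 7.056
  I: 1 × 126.904 = 126.904
Sum: 5×12.011 + 2×18.998 + 7×1.008 + 1×126.904 = 232.011 → 232.01 g/mol.

232.01 g/mol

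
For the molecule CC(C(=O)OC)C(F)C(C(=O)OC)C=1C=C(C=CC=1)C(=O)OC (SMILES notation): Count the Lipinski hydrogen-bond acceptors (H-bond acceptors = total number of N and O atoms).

6

N atoms: 0; O atoms: 6.
Lipinski HBA = 0 + 6 = 6.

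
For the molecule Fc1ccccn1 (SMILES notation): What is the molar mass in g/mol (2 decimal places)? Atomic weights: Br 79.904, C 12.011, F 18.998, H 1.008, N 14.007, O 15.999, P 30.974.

First, the molecular formula is C5H4FN (counting implicit H from valence).
  C: 5 × 12.011 = 60.055
  F: 1 × 18.998 = 18.998
  H: 4 × 1.008 = 4.032
  N: 1 × 14.007 = 14.007
Sum: 5×12.011 + 1×18.998 + 4×1.008 + 1×14.007 = 97.092 → 97.09 g/mol.

97.09 g/mol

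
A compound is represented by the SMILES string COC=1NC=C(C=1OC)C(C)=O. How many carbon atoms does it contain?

8

Count every carbon token in the SMILES (each C, including those in ring-closure positions and inside branches).
Carbon count: 8.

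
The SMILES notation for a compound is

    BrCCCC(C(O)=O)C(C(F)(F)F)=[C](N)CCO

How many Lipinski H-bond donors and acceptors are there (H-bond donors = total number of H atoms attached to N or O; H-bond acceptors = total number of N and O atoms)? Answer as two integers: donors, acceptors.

4, 4

Donors: find every N or O and count the H atoms it carries.
  atom 7 (O): bond orders sum to 1 → 1 H
  atom 8 (O): bond orders sum to 2 → 0 H
  atom 15 (N): bond orders sum to 1 → 2 H
  atom 18 (O): bond orders sum to 1 → 1 H
Lipinski HBD = 4.
Acceptors: N atoms = 1, O atoms = 3 → HBA = 4.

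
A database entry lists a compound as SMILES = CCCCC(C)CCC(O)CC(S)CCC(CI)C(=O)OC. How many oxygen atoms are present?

Scan the SMILES for O atoms (remember two-letter symbols like Cl and Br are single atoms).
Oxygen count: 3.

3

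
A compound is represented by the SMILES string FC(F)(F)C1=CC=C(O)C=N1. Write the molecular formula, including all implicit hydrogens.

C6H4F3NO

Walk through each heavy atom and fill implicit hydrogens from standard valence (C 4, N 3, O 2, S 2, halogen 1):
  atom 1: F (halogen, monovalent) → 0 H
  atom 2: C, bond orders sum to 4 (valence 4) → 0 H
  atom 3: F (halogen, monovalent) → 0 H
  atom 4: F (halogen, monovalent) → 0 H
  atom 5: C, bond orders sum to 4 (valence 4) → 0 H
  atom 6: C, bond orders sum to 3 (valence 4) → 1 H
  atom 7: C, bond orders sum to 3 (valence 4) → 1 H
  atom 8: C, bond orders sum to 4 (valence 4) → 0 H
  atom 9: O, bond orders sum to 1 (valence 2) → 1 H
  atom 10: C, bond orders sum to 3 (valence 4) → 1 H
  atom 11: N, bond orders sum to 3 (valence 3) → 0 H
Totals → C:6, H:4, F:3, N:1, O:1.
In Hill order: C6H4F3NO.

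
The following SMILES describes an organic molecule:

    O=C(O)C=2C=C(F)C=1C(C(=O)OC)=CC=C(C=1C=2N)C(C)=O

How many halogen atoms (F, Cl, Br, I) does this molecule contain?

Halogen atoms appear at heavy-atom position 7 (1×F).
Other groups present: 1 carboxylic acid, 1 ester, 1 ketone, 1 primary amine.
Halogen count: 1.

1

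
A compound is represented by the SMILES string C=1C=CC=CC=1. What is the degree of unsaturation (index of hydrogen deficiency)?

4

Degree of unsaturation = (number of rings) + (number of π bonds).
Ring closures in the SMILES: 1.
π bonds: 3 double bonds (each 1 DoU) → 3 DoU from unsaturation.
Total DoU = 1 + 3 = 4.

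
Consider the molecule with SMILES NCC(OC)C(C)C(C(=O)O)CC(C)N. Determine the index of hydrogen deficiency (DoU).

1

Degree of unsaturation = (number of rings) + (number of π bonds).
Ring closures in the SMILES: 0.
π bonds: 1 double bond (each 1 DoU) → 1 DoU from unsaturation.
Total DoU = 0 + 1 = 1.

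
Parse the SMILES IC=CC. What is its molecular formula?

C3H5I

Walk through each heavy atom and fill implicit hydrogens from standard valence (C 4, N 3, O 2, S 2, halogen 1):
  atom 1: I (halogen, monovalent) → 0 H
  atom 2: C, bond orders sum to 3 (valence 4) → 1 H
  atom 3: C, bond orders sum to 3 (valence 4) → 1 H
  atom 4: C, bond orders sum to 1 (valence 4) → 3 H
Totals → C:3, H:5, I:1.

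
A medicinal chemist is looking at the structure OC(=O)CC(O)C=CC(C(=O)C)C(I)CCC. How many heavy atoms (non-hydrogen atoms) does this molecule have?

17

Every atom symbol written in the SMILES (organic subset) is one heavy atom; implicit H are not written.
Heavy atoms by element → C:12, I:1, O:4.
Total: 17.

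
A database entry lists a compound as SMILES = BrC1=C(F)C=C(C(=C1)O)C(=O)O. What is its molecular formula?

Walk through each heavy atom and fill implicit hydrogens from standard valence (C 4, N 3, O 2, S 2, halogen 1):
  atom 1: Br (halogen, monovalent) → 0 H
  atom 2: C, bond orders sum to 4 (valence 4) → 0 H
  atom 3: C, bond orders sum to 4 (valence 4) → 0 H
  atom 4: F (halogen, monovalent) → 0 H
  atom 5: C, bond orders sum to 3 (valence 4) → 1 H
  atom 6: C, bond orders sum to 4 (valence 4) → 0 H
  atom 7: C, bond orders sum to 4 (valence 4) → 0 H
  atom 8: C, bond orders sum to 3 (valence 4) → 1 H
  atom 9: O, bond orders sum to 1 (valence 2) → 1 H
  atom 10: C, bond orders sum to 4 (valence 4) → 0 H
  atom 11: O, bond orders sum to 2 (valence 2) → 0 H
  atom 12: O, bond orders sum to 1 (valence 2) → 1 H
Totals → C:7, H:4, Br:1, F:1, O:3.

C7H4BrFO3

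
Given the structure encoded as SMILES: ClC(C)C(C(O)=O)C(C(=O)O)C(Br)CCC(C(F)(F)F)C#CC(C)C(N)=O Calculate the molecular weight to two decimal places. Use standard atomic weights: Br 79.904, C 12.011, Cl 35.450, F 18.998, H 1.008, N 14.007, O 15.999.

First, the molecular formula is C16H20BrClF3NO5 (counting implicit H from valence).
  Br: 1 × 79.904 = 79.904
  C: 16 × 12.011 = 192.176
  Cl: 1 × 35.450 = 35.450
  F: 3 × 18.998 = 56.994
  H: 20 × 1.008 = 20.160
  N: 1 × 14.007 = 14.007
  O: 5 × 15.999 = 79.995
Sum: 1×79.904 + 16×12.011 + 1×35.450 + 3×18.998 + 20×1.008 + 1×14.007 + 5×15.999 = 478.686 → 478.69 g/mol.

478.69 g/mol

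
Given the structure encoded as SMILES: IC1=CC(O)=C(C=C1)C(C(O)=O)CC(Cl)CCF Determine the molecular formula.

C12H13ClFIO3

Walk through each heavy atom and fill implicit hydrogens from standard valence (C 4, N 3, O 2, S 2, halogen 1):
  atom 1: I (halogen, monovalent) → 0 H
  atom 2: C, bond orders sum to 4 (valence 4) → 0 H
  atom 3: C, bond orders sum to 3 (valence 4) → 1 H
  atom 4: C, bond orders sum to 4 (valence 4) → 0 H
  atom 5: O, bond orders sum to 1 (valence 2) → 1 H
  atom 6: C, bond orders sum to 4 (valence 4) → 0 H
  atom 7: C, bond orders sum to 3 (valence 4) → 1 H
  atom 8: C, bond orders sum to 3 (valence 4) → 1 H
  atom 9: C, bond orders sum to 3 (valence 4) → 1 H
  atom 10: C, bond orders sum to 4 (valence 4) → 0 H
  atom 11: O, bond orders sum to 1 (valence 2) → 1 H
  atom 12: O, bond orders sum to 2 (valence 2) → 0 H
  atom 13: C, bond orders sum to 2 (valence 4) → 2 H
  atom 14: C, bond orders sum to 3 (valence 4) → 1 H
  atom 15: Cl (halogen, monovalent) → 0 H
  atom 16: C, bond orders sum to 2 (valence 4) → 2 H
  atom 17: C, bond orders sum to 2 (valence 4) → 2 H
  atom 18: F (halogen, monovalent) → 0 H
Totals → C:12, H:13, Cl:1, F:1, I:1, O:3.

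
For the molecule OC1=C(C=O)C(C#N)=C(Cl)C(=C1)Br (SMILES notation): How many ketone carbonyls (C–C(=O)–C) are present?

0

Scan the SMILES for the ketone motif — none present.
Groups that are present: 1 aldehyde, 1 hydroxyl, 1 nitrile.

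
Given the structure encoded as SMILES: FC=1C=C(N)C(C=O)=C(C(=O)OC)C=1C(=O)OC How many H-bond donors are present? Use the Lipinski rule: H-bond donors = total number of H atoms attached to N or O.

2

Donors: find every N or O and count the H atoms it carries.
  atom 5 (N): bond orders sum to 1 → 2 H
  atom 8 (O): bond orders sum to 2 → 0 H
  atom 11 (O): bond orders sum to 2 → 0 H
  atom 12 (O): bond orders sum to 2 → 0 H
  atom 16 (O): bond orders sum to 2 → 0 H
  atom 17 (O): bond orders sum to 2 → 0 H
Lipinski HBD = 2.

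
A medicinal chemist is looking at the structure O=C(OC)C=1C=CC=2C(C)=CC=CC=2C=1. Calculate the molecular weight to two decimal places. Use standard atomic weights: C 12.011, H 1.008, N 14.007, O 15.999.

200.24 g/mol

First, the molecular formula is C13H12O2 (counting implicit H from valence).
  C: 13 × 12.011 = 156.143
  H: 12 × 1.008 = 12.096
  O: 2 × 15.999 = 31.998
Sum: 13×12.011 + 12×1.008 + 2×15.999 = 200.237 → 200.24 g/mol.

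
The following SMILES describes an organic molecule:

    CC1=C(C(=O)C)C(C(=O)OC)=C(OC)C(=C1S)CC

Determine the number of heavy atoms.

19

Every atom symbol written in the SMILES (organic subset) is one heavy atom; implicit H are not written.
Heavy atoms by element → C:14, O:4, S:1.
Total: 19.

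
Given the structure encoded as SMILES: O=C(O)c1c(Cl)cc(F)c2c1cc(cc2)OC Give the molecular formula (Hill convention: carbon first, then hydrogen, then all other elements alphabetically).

C12H8ClFO3

Walk through each heavy atom and fill implicit hydrogens from standard valence (C 4, N 3, O 2, S 2, halogen 1); for lowercase aromatic atoms, an aromatic c carries 1 H when it has two neighbours and 0 H with three, and aromatic n carries 0 H:
  atom 1: O, bond orders sum to 2 (valence 2) → 0 H
  atom 2: C, bond orders sum to 4 (valence 4) → 0 H
  atom 3: O, bond orders sum to 1 (valence 2) → 1 H
  atom 4: aromatic c, 3 neighbours → 0 H
  atom 5: aromatic c, 3 neighbours → 0 H
  atom 6: Cl (halogen, monovalent) → 0 H
  atom 7: aromatic c, 2 neighbours → 1 H
  atom 8: aromatic c, 3 neighbours → 0 H
  atom 9: F (halogen, monovalent) → 0 H
  atom 10: aromatic c, 3 neighbours → 0 H
  atom 11: aromatic c, 3 neighbours → 0 H
  atom 12: aromatic c, 2 neighbours → 1 H
  atom 13: aromatic c, 3 neighbours → 0 H
  atom 14: aromatic c, 2 neighbours → 1 H
  atom 15: aromatic c, 2 neighbours → 1 H
  atom 16: O, bond orders sum to 2 (valence 2) → 0 H
  atom 17: C, bond orders sum to 1 (valence 4) → 3 H
Totals → C:12, H:8, Cl:1, F:1, O:3.
In Hill order: C12H8ClFO3.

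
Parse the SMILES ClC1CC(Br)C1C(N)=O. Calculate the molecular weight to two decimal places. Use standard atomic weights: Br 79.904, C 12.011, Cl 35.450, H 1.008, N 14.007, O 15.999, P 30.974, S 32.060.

First, the molecular formula is C5H7BrClNO (counting implicit H from valence).
  Br: 1 × 79.904 = 79.904
  C: 5 × 12.011 = 60.055
  Cl: 1 × 35.450 = 35.450
  H: 7 × 1.008 = 7.056
  N: 1 × 14.007 = 14.007
  O: 1 × 15.999 = 15.999
Sum: 1×79.904 + 5×12.011 + 1×35.450 + 7×1.008 + 1×14.007 + 1×15.999 = 212.471 → 212.47 g/mol.

212.47 g/mol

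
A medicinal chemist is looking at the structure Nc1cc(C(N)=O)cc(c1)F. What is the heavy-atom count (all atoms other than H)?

11

Every atom symbol written in the SMILES (organic subset) is one heavy atom; implicit H are not written.
Heavy atoms by element → C:7, F:1, N:2, O:1.
Total: 11.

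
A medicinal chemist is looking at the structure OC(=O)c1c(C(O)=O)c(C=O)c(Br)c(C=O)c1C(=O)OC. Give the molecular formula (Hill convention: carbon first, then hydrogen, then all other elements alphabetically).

Walk through each heavy atom and fill implicit hydrogens from standard valence (C 4, N 3, O 2, S 2, halogen 1); for lowercase aromatic atoms, an aromatic c carries 1 H when it has two neighbours and 0 H with three, and aromatic n carries 0 H:
  atom 1: O, bond orders sum to 1 (valence 2) → 1 H
  atom 2: C, bond orders sum to 4 (valence 4) → 0 H
  atom 3: O, bond orders sum to 2 (valence 2) → 0 H
  atom 4: aromatic c, 3 neighbours → 0 H
  atom 5: aromatic c, 3 neighbours → 0 H
  atom 6: C, bond orders sum to 4 (valence 4) → 0 H
  atom 7: O, bond orders sum to 1 (valence 2) → 1 H
  atom 8: O, bond orders sum to 2 (valence 2) → 0 H
  atom 9: aromatic c, 3 neighbours → 0 H
  atom 10: C, bond orders sum to 3 (valence 4) → 1 H
  atom 11: O, bond orders sum to 2 (valence 2) → 0 H
  atom 12: aromatic c, 3 neighbours → 0 H
  atom 13: Br (halogen, monovalent) → 0 H
  atom 14: aromatic c, 3 neighbours → 0 H
  atom 15: C, bond orders sum to 3 (valence 4) → 1 H
  atom 16: O, bond orders sum to 2 (valence 2) → 0 H
  atom 17: aromatic c, 3 neighbours → 0 H
  atom 18: C, bond orders sum to 4 (valence 4) → 0 H
  atom 19: O, bond orders sum to 2 (valence 2) → 0 H
  atom 20: O, bond orders sum to 2 (valence 2) → 0 H
  atom 21: C, bond orders sum to 1 (valence 4) → 3 H
Totals → C:12, H:7, Br:1, O:8.
In Hill order: C12H7BrO8.

C12H7BrO8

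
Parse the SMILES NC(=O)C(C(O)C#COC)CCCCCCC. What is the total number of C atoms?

Count every carbon token in the SMILES (each C, including those in ring-closure positions and inside branches).
Carbon count: 13.

13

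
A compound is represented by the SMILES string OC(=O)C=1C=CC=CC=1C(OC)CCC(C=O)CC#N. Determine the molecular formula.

Walk through each heavy atom and fill implicit hydrogens from standard valence (C 4, N 3, O 2, S 2, halogen 1):
  atom 1: O, bond orders sum to 1 (valence 2) → 1 H
  atom 2: C, bond orders sum to 4 (valence 4) → 0 H
  atom 3: O, bond orders sum to 2 (valence 2) → 0 H
  atom 4: C, bond orders sum to 4 (valence 4) → 0 H
  atom 5: C, bond orders sum to 3 (valence 4) → 1 H
  atom 6: C, bond orders sum to 3 (valence 4) → 1 H
  atom 7: C, bond orders sum to 3 (valence 4) → 1 H
  atom 8: C, bond orders sum to 3 (valence 4) → 1 H
  atom 9: C, bond orders sum to 4 (valence 4) → 0 H
  atom 10: C, bond orders sum to 3 (valence 4) → 1 H
  atom 11: O, bond orders sum to 2 (valence 2) → 0 H
  atom 12: C, bond orders sum to 1 (valence 4) → 3 H
  atom 13: C, bond orders sum to 2 (valence 4) → 2 H
  atom 14: C, bond orders sum to 2 (valence 4) → 2 H
  atom 15: C, bond orders sum to 3 (valence 4) → 1 H
  atom 16: C, bond orders sum to 3 (valence 4) → 1 H
  atom 17: O, bond orders sum to 2 (valence 2) → 0 H
  atom 18: C, bond orders sum to 2 (valence 4) → 2 H
  atom 19: C, bond orders sum to 4 (valence 4) → 0 H
  atom 20: N, bond orders sum to 3 (valence 3) → 0 H
Totals → C:15, H:17, N:1, O:4.
In Hill order: C15H17NO4.

C15H17NO4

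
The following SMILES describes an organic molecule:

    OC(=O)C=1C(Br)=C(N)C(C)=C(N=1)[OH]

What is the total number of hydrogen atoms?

Walk through each heavy atom and fill implicit hydrogens from standard valence (C 4, N 3, O 2, S 2, halogen 1):
  atom 1: O, bond orders sum to 1 (valence 2) → 1 H
  atom 2: C, bond orders sum to 4 (valence 4) → 0 H
  atom 3: O, bond orders sum to 2 (valence 2) → 0 H
  atom 4: C, bond orders sum to 4 (valence 4) → 0 H
  atom 5: C, bond orders sum to 4 (valence 4) → 0 H
  atom 6: Br (halogen, monovalent) → 0 H
  atom 7: C, bond orders sum to 4 (valence 4) → 0 H
  atom 8: N, bond orders sum to 1 (valence 3) → 2 H
  atom 9: C, bond orders sum to 4 (valence 4) → 0 H
  atom 10: C, bond orders sum to 1 (valence 4) → 3 H
  atom 11: C, bond orders sum to 4 (valence 4) → 0 H
  atom 12: N, bond orders sum to 3 (valence 3) → 0 H
  atom 13: O with explicit H count 1
Total hydrogens: 7.

7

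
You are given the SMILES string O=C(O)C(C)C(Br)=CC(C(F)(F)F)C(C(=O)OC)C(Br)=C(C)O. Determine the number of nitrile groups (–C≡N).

Scan the SMILES for the nitrile motif — none present.
Groups that are present: 2 alkene, 1 carboxylic acid, 1 ester, 1 hydroxyl.

0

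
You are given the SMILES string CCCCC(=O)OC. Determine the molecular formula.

C6H12O2

Walk through each heavy atom and fill implicit hydrogens from standard valence (C 4, N 3, O 2, S 2, halogen 1):
  atom 1: C, bond orders sum to 1 (valence 4) → 3 H
  atom 2: C, bond orders sum to 2 (valence 4) → 2 H
  atom 3: C, bond orders sum to 2 (valence 4) → 2 H
  atom 4: C, bond orders sum to 2 (valence 4) → 2 H
  atom 5: C, bond orders sum to 4 (valence 4) → 0 H
  atom 6: O, bond orders sum to 2 (valence 2) → 0 H
  atom 7: O, bond orders sum to 2 (valence 2) → 0 H
  atom 8: C, bond orders sum to 1 (valence 4) → 3 H
Totals → C:6, H:12, O:2.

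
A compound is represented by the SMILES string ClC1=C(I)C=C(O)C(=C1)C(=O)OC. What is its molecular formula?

C8H6ClIO3

Walk through each heavy atom and fill implicit hydrogens from standard valence (C 4, N 3, O 2, S 2, halogen 1):
  atom 1: Cl (halogen, monovalent) → 0 H
  atom 2: C, bond orders sum to 4 (valence 4) → 0 H
  atom 3: C, bond orders sum to 4 (valence 4) → 0 H
  atom 4: I (halogen, monovalent) → 0 H
  atom 5: C, bond orders sum to 3 (valence 4) → 1 H
  atom 6: C, bond orders sum to 4 (valence 4) → 0 H
  atom 7: O, bond orders sum to 1 (valence 2) → 1 H
  atom 8: C, bond orders sum to 4 (valence 4) → 0 H
  atom 9: C, bond orders sum to 3 (valence 4) → 1 H
  atom 10: C, bond orders sum to 4 (valence 4) → 0 H
  atom 11: O, bond orders sum to 2 (valence 2) → 0 H
  atom 12: O, bond orders sum to 2 (valence 2) → 0 H
  atom 13: C, bond orders sum to 1 (valence 4) → 3 H
Totals → C:8, H:6, Cl:1, I:1, O:3.
In Hill order: C8H6ClIO3.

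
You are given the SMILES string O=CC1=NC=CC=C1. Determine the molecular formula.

Walk through each heavy atom and fill implicit hydrogens from standard valence (C 4, N 3, O 2, S 2, halogen 1):
  atom 1: O, bond orders sum to 2 (valence 2) → 0 H
  atom 2: C, bond orders sum to 3 (valence 4) → 1 H
  atom 3: C, bond orders sum to 4 (valence 4) → 0 H
  atom 4: N, bond orders sum to 3 (valence 3) → 0 H
  atom 5: C, bond orders sum to 3 (valence 4) → 1 H
  atom 6: C, bond orders sum to 3 (valence 4) → 1 H
  atom 7: C, bond orders sum to 3 (valence 4) → 1 H
  atom 8: C, bond orders sum to 3 (valence 4) → 1 H
Totals → C:6, H:5, N:1, O:1.

C6H5NO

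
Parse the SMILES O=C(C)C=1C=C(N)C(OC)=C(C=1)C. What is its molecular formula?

C10H13NO2

Walk through each heavy atom and fill implicit hydrogens from standard valence (C 4, N 3, O 2, S 2, halogen 1):
  atom 1: O, bond orders sum to 2 (valence 2) → 0 H
  atom 2: C, bond orders sum to 4 (valence 4) → 0 H
  atom 3: C, bond orders sum to 1 (valence 4) → 3 H
  atom 4: C, bond orders sum to 4 (valence 4) → 0 H
  atom 5: C, bond orders sum to 3 (valence 4) → 1 H
  atom 6: C, bond orders sum to 4 (valence 4) → 0 H
  atom 7: N, bond orders sum to 1 (valence 3) → 2 H
  atom 8: C, bond orders sum to 4 (valence 4) → 0 H
  atom 9: O, bond orders sum to 2 (valence 2) → 0 H
  atom 10: C, bond orders sum to 1 (valence 4) → 3 H
  atom 11: C, bond orders sum to 4 (valence 4) → 0 H
  atom 12: C, bond orders sum to 3 (valence 4) → 1 H
  atom 13: C, bond orders sum to 1 (valence 4) → 3 H
Totals → C:10, H:13, N:1, O:2.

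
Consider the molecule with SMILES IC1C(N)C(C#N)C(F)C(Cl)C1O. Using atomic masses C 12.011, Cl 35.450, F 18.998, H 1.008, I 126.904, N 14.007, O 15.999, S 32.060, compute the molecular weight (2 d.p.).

First, the molecular formula is C7H9ClFIN2O (counting implicit H from valence).
  C: 7 × 12.011 = 84.077
  Cl: 1 × 35.450 = 35.450
  F: 1 × 18.998 = 18.998
  H: 9 × 1.008 = 9.072
  I: 1 × 126.904 = 126.904
  N: 2 × 14.007 = 28.014
  O: 1 × 15.999 = 15.999
Sum: 7×12.011 + 1×35.450 + 1×18.998 + 9×1.008 + 1×126.904 + 2×14.007 + 1×15.999 = 318.514 → 318.51 g/mol.

318.51 g/mol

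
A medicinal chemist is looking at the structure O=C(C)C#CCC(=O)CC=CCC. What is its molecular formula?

C11H14O2

Walk through each heavy atom and fill implicit hydrogens from standard valence (C 4, N 3, O 2, S 2, halogen 1):
  atom 1: O, bond orders sum to 2 (valence 2) → 0 H
  atom 2: C, bond orders sum to 4 (valence 4) → 0 H
  atom 3: C, bond orders sum to 1 (valence 4) → 3 H
  atom 4: C, bond orders sum to 4 (valence 4) → 0 H
  atom 5: C, bond orders sum to 4 (valence 4) → 0 H
  atom 6: C, bond orders sum to 2 (valence 4) → 2 H
  atom 7: C, bond orders sum to 4 (valence 4) → 0 H
  atom 8: O, bond orders sum to 2 (valence 2) → 0 H
  atom 9: C, bond orders sum to 2 (valence 4) → 2 H
  atom 10: C, bond orders sum to 3 (valence 4) → 1 H
  atom 11: C, bond orders sum to 3 (valence 4) → 1 H
  atom 12: C, bond orders sum to 2 (valence 4) → 2 H
  atom 13: C, bond orders sum to 1 (valence 4) → 3 H
Totals → C:11, H:14, O:2.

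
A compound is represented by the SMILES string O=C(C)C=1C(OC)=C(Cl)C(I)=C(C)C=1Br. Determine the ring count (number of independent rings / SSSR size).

1

In SMILES, each pair of matching ring-closure digits denotes one ring-closing bond; the number of such bonds equals the number of independent rings.
Ring-closure bonds here: 1.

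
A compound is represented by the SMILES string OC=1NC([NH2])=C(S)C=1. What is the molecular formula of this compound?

Walk through each heavy atom and fill implicit hydrogens from standard valence (C 4, N 3, O 2, S 2, halogen 1):
  atom 1: O, bond orders sum to 1 (valence 2) → 1 H
  atom 2: C, bond orders sum to 4 (valence 4) → 0 H
  atom 3: N, bond orders sum to 2 (valence 3) → 1 H
  atom 4: C, bond orders sum to 4 (valence 4) → 0 H
  atom 5: N with explicit H count 2
  atom 6: C, bond orders sum to 4 (valence 4) → 0 H
  atom 7: S, bond orders sum to 1 (valence 2) → 1 H
  atom 8: C, bond orders sum to 3 (valence 4) → 1 H
Totals → C:4, H:6, N:2, O:1, S:1.

C4H6N2OS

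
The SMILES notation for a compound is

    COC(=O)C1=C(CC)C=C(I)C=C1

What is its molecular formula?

C10H11IO2

Walk through each heavy atom and fill implicit hydrogens from standard valence (C 4, N 3, O 2, S 2, halogen 1):
  atom 1: C, bond orders sum to 1 (valence 4) → 3 H
  atom 2: O, bond orders sum to 2 (valence 2) → 0 H
  atom 3: C, bond orders sum to 4 (valence 4) → 0 H
  atom 4: O, bond orders sum to 2 (valence 2) → 0 H
  atom 5: C, bond orders sum to 4 (valence 4) → 0 H
  atom 6: C, bond orders sum to 4 (valence 4) → 0 H
  atom 7: C, bond orders sum to 2 (valence 4) → 2 H
  atom 8: C, bond orders sum to 1 (valence 4) → 3 H
  atom 9: C, bond orders sum to 3 (valence 4) → 1 H
  atom 10: C, bond orders sum to 4 (valence 4) → 0 H
  atom 11: I (halogen, monovalent) → 0 H
  atom 12: C, bond orders sum to 3 (valence 4) → 1 H
  atom 13: C, bond orders sum to 3 (valence 4) → 1 H
Totals → C:10, H:11, I:1, O:2.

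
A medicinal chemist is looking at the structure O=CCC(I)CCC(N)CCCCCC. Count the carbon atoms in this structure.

12

Count every carbon token in the SMILES (each C, including those in ring-closure positions and inside branches).
Carbon count: 12.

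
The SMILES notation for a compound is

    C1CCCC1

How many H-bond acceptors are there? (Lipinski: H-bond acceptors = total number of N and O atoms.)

0

N atoms: 0; O atoms: 0.
Lipinski HBA = 0 + 0 = 0.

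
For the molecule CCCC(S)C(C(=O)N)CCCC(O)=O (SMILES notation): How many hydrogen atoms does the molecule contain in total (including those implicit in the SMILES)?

Walk through each heavy atom and fill implicit hydrogens from standard valence (C 4, N 3, O 2, S 2, halogen 1):
  atom 1: C, bond orders sum to 1 (valence 4) → 3 H
  atom 2: C, bond orders sum to 2 (valence 4) → 2 H
  atom 3: C, bond orders sum to 2 (valence 4) → 2 H
  atom 4: C, bond orders sum to 3 (valence 4) → 1 H
  atom 5: S, bond orders sum to 1 (valence 2) → 1 H
  atom 6: C, bond orders sum to 3 (valence 4) → 1 H
  atom 7: C, bond orders sum to 4 (valence 4) → 0 H
  atom 8: O, bond orders sum to 2 (valence 2) → 0 H
  atom 9: N, bond orders sum to 1 (valence 3) → 2 H
  atom 10: C, bond orders sum to 2 (valence 4) → 2 H
  atom 11: C, bond orders sum to 2 (valence 4) → 2 H
  atom 12: C, bond orders sum to 2 (valence 4) → 2 H
  atom 13: C, bond orders sum to 4 (valence 4) → 0 H
  atom 14: O, bond orders sum to 1 (valence 2) → 1 H
  atom 15: O, bond orders sum to 2 (valence 2) → 0 H
Total hydrogens: 19.

19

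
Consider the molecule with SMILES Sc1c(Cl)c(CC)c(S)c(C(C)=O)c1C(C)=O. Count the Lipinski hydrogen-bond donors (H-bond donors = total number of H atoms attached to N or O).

0

Donors: find every N or O and count the H atoms it carries.
  atom 13 (O): bond orders sum to 2 → 0 H
  atom 17 (O): bond orders sum to 2 → 0 H
Lipinski HBD = 0.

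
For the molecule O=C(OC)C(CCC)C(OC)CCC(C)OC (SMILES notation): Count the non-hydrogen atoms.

17

Every atom symbol written in the SMILES (organic subset) is one heavy atom; implicit H are not written.
Heavy atoms by element → C:13, O:4.
Total: 17.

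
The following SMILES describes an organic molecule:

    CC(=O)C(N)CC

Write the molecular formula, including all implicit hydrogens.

C5H11NO

Walk through each heavy atom and fill implicit hydrogens from standard valence (C 4, N 3, O 2, S 2, halogen 1):
  atom 1: C, bond orders sum to 1 (valence 4) → 3 H
  atom 2: C, bond orders sum to 4 (valence 4) → 0 H
  atom 3: O, bond orders sum to 2 (valence 2) → 0 H
  atom 4: C, bond orders sum to 3 (valence 4) → 1 H
  atom 5: N, bond orders sum to 1 (valence 3) → 2 H
  atom 6: C, bond orders sum to 2 (valence 4) → 2 H
  atom 7: C, bond orders sum to 1 (valence 4) → 3 H
Totals → C:5, H:11, N:1, O:1.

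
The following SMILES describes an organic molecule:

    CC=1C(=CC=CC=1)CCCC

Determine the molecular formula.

Walk through each heavy atom and fill implicit hydrogens from standard valence (C 4, N 3, O 2, S 2, halogen 1):
  atom 1: C, bond orders sum to 1 (valence 4) → 3 H
  atom 2: C, bond orders sum to 4 (valence 4) → 0 H
  atom 3: C, bond orders sum to 4 (valence 4) → 0 H
  atom 4: C, bond orders sum to 3 (valence 4) → 1 H
  atom 5: C, bond orders sum to 3 (valence 4) → 1 H
  atom 6: C, bond orders sum to 3 (valence 4) → 1 H
  atom 7: C, bond orders sum to 3 (valence 4) → 1 H
  atom 8: C, bond orders sum to 2 (valence 4) → 2 H
  atom 9: C, bond orders sum to 2 (valence 4) → 2 H
  atom 10: C, bond orders sum to 2 (valence 4) → 2 H
  atom 11: C, bond orders sum to 1 (valence 4) → 3 H
Totals → C:11, H:16.

C11H16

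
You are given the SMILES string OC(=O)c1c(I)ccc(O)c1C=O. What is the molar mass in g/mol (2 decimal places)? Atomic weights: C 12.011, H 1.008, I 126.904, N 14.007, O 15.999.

First, the molecular formula is C8H5IO4 (counting implicit H from valence).
  C: 8 × 12.011 = 96.088
  H: 5 × 1.008 = 5.040
  I: 1 × 126.904 = 126.904
  O: 4 × 15.999 = 63.996
Sum: 8×12.011 + 5×1.008 + 1×126.904 + 4×15.999 = 292.028 → 292.03 g/mol.

292.03 g/mol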